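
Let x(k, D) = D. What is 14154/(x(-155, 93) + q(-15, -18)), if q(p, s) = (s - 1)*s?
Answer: 4718/145 ≈ 32.538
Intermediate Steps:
q(p, s) = s*(-1 + s) (q(p, s) = (-1 + s)*s = s*(-1 + s))
14154/(x(-155, 93) + q(-15, -18)) = 14154/(93 - 18*(-1 - 18)) = 14154/(93 - 18*(-19)) = 14154/(93 + 342) = 14154/435 = 14154*(1/435) = 4718/145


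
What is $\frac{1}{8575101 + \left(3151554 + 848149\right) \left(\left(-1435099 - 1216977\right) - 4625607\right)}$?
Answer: $- \frac{1}{29108561953048} \approx -3.4354 \cdot 10^{-14}$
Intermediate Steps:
$\frac{1}{8575101 + \left(3151554 + 848149\right) \left(\left(-1435099 - 1216977\right) - 4625607\right)} = \frac{1}{8575101 + 3999703 \left(\left(-1435099 - 1216977\right) - 4625607\right)} = \frac{1}{8575101 + 3999703 \left(-2652076 - 4625607\right)} = \frac{1}{8575101 + 3999703 \left(-7277683\right)} = \frac{1}{8575101 - 29108570528149} = \frac{1}{-29108561953048} = - \frac{1}{29108561953048}$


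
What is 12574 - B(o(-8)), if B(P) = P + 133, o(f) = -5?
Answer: 12446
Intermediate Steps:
B(P) = 133 + P
12574 - B(o(-8)) = 12574 - (133 - 5) = 12574 - 1*128 = 12574 - 128 = 12446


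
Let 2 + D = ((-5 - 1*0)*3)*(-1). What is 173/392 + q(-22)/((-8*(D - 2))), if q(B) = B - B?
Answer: 173/392 ≈ 0.44133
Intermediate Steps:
q(B) = 0
D = 13 (D = -2 + ((-5 - 1*0)*3)*(-1) = -2 + ((-5 + 0)*3)*(-1) = -2 - 5*3*(-1) = -2 - 15*(-1) = -2 + 15 = 13)
173/392 + q(-22)/((-8*(D - 2))) = 173/392 + 0/((-8*(13 - 2))) = 173*(1/392) + 0/((-8*11)) = 173/392 + 0/(-88) = 173/392 + 0*(-1/88) = 173/392 + 0 = 173/392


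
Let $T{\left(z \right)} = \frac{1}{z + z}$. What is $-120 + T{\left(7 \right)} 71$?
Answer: $- \frac{1609}{14} \approx -114.93$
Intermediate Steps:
$T{\left(z \right)} = \frac{1}{2 z}$
$-120 + T{\left(7 \right)} 71 = -120 + \frac{1}{2 \cdot 7} \cdot 71 = -120 + \frac{1}{2} \cdot \frac{1}{7} \cdot 71 = -120 + \frac{1}{14} \cdot 71 = -120 + \frac{71}{14} = - \frac{1609}{14}$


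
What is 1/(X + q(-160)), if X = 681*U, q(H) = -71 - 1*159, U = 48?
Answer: 1/32458 ≈ 3.0809e-5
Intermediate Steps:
q(H) = -230 (q(H) = -71 - 159 = -230)
X = 32688 (X = 681*48 = 32688)
1/(X + q(-160)) = 1/(32688 - 230) = 1/32458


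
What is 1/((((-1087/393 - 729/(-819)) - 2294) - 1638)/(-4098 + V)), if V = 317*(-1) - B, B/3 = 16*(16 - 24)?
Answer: 144160653/140687200 ≈ 1.0247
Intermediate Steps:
B = -384 (B = 3*(16*(16 - 24)) = 3*(16*(-8)) = 3*(-128) = -384)
V = 67 (V = 317*(-1) - 1*(-384) = -317 + 384 = 67)
1/((((-1087/393 - 729/(-819)) - 2294) - 1638)/(-4098 + V)) = 1/((((-1087/393 - 729/(-819)) - 2294) - 1638)/(-4098 + 67)) = 1/((((-1087*1/393 - 729*(-1/819)) - 2294) - 1638)/(-4031)) = 1/((((-1087/393 + 81/91) - 2294) - 1638)*(-1/4031)) = 1/(((-67084/35763 - 2294) - 1638)*(-1/4031)) = 1/((-82107406/35763 - 1638)*(-1/4031)) = 1/(-140687200/35763*(-1/4031)) = 1/(140687200/144160653) = 144160653/140687200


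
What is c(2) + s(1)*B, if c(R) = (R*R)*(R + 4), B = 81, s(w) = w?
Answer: 105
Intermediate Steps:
c(R) = R²*(4 + R)
c(2) + s(1)*B = 2²*(4 + 2) + 1*81 = 4*6 + 81 = 24 + 81 = 105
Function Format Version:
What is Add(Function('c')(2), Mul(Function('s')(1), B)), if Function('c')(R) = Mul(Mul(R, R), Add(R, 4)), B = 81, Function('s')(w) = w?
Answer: 105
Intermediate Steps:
Function('c')(R) = Mul(Pow(R, 2), Add(4, R))
Add(Function('c')(2), Mul(Function('s')(1), B)) = Add(Mul(Pow(2, 2), Add(4, 2)), Mul(1, 81)) = Add(Mul(4, 6), 81) = Add(24, 81) = 105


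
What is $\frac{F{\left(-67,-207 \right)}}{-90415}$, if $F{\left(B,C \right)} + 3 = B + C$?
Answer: $\frac{277}{90415} \approx 0.0030636$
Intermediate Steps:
$F{\left(B,C \right)} = -3 + B + C$ ($F{\left(B,C \right)} = -3 + \left(B + C\right) = -3 + B + C$)
$\frac{F{\left(-67,-207 \right)}}{-90415} = \frac{-3 - 67 - 207}{-90415} = \left(-277\right) \left(- \frac{1}{90415}\right) = \frac{277}{90415}$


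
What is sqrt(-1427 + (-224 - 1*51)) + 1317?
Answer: 1317 + I*sqrt(1702) ≈ 1317.0 + 41.255*I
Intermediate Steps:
sqrt(-1427 + (-224 - 1*51)) + 1317 = sqrt(-1427 + (-224 - 51)) + 1317 = sqrt(-1427 - 275) + 1317 = sqrt(-1702) + 1317 = I*sqrt(1702) + 1317 = 1317 + I*sqrt(1702)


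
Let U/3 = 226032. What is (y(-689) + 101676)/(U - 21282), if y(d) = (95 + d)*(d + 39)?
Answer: 81296/109469 ≈ 0.74264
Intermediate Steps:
U = 678096 (U = 3*226032 = 678096)
y(d) = (39 + d)*(95 + d) (y(d) = (95 + d)*(39 + d) = (39 + d)*(95 + d))
(y(-689) + 101676)/(U - 21282) = ((3705 + (-689)**2 + 134*(-689)) + 101676)/(678096 - 21282) = ((3705 + 474721 - 92326) + 101676)/656814 = (386100 + 101676)*(1/656814) = 487776*(1/656814) = 81296/109469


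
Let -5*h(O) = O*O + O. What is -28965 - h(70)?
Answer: -27971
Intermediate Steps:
h(O) = -O/5 - O²/5 (h(O) = -(O*O + O)/5 = -(O² + O)/5 = -(O + O²)/5 = -O/5 - O²/5)
-28965 - h(70) = -28965 - (-1)*70*(1 + 70)/5 = -28965 - (-1)*70*71/5 = -28965 - 1*(-994) = -28965 + 994 = -27971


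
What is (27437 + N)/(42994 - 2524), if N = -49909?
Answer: -11236/20235 ≈ -0.55528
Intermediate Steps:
(27437 + N)/(42994 - 2524) = (27437 - 49909)/(42994 - 2524) = -22472/40470 = -22472*1/40470 = -11236/20235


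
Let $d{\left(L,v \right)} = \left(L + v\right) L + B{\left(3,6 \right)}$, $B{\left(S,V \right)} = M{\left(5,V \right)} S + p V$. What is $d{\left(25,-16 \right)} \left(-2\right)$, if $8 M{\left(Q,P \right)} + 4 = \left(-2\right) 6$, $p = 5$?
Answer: $-498$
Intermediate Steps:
$M{\left(Q,P \right)} = -2$ ($M{\left(Q,P \right)} = - \frac{1}{2} + \frac{\left(-2\right) 6}{8} = - \frac{1}{2} + \frac{1}{8} \left(-12\right) = - \frac{1}{2} - \frac{3}{2} = -2$)
$B{\left(S,V \right)} = - 2 S + 5 V$
$d{\left(L,v \right)} = 24 + L \left(L + v\right)$ ($d{\left(L,v \right)} = \left(L + v\right) L + \left(\left(-2\right) 3 + 5 \cdot 6\right) = L \left(L + v\right) + \left(-6 + 30\right) = L \left(L + v\right) + 24 = 24 + L \left(L + v\right)$)
$d{\left(25,-16 \right)} \left(-2\right) = \left(24 + 25^{2} + 25 \left(-16\right)\right) \left(-2\right) = \left(24 + 625 - 400\right) \left(-2\right) = 249 \left(-2\right) = -498$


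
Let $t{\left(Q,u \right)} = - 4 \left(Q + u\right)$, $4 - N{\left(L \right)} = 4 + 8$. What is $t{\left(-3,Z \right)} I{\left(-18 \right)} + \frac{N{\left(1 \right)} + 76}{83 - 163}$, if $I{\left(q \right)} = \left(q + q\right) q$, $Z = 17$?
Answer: $- \frac{725777}{20} \approx -36289.0$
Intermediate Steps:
$I{\left(q \right)} = 2 q^{2}$ ($I{\left(q \right)} = 2 q q = 2 q^{2}$)
$N{\left(L \right)} = -8$ ($N{\left(L \right)} = 4 - \left(4 + 8\right) = 4 - 12 = -8$)
$t{\left(Q,u \right)} = - 4 Q - 4 u$
$t{\left(-3,Z \right)} I{\left(-18 \right)} + \frac{N{\left(1 \right)} + 76}{83 - 163} = \left(\left(-4\right) \left(-3\right) - 68\right) 2 \left(-18\right)^{2} + \frac{-8 + 76}{83 - 163} = \left(12 - 68\right) 2 \cdot 324 + \frac{68}{-80} = \left(-56\right) 648 + 68 \left(- \frac{1}{80}\right) = -36288 - \frac{17}{20} = - \frac{725777}{20}$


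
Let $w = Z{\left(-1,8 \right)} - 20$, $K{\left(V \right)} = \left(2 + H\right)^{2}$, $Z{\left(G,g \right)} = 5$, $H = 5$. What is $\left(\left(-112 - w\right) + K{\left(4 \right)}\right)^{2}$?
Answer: $2304$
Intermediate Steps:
$K{\left(V \right)} = 49$ ($K{\left(V \right)} = \left(2 + 5\right)^{2} = 7^{2} = 49$)
$w = -15$ ($w = 5 - 20 = -15$)
$\left(\left(-112 - w\right) + K{\left(4 \right)}\right)^{2} = \left(\left(-112 - -15\right) + 49\right)^{2} = \left(\left(-112 + 15\right) + 49\right)^{2} = \left(-97 + 49\right)^{2} = \left(-48\right)^{2} = 2304$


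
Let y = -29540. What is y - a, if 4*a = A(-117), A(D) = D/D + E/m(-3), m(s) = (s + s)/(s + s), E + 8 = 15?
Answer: -29542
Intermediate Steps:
E = 7 (E = -8 + 15 = 7)
m(s) = 1 (m(s) = (2*s)/((2*s)) = (2*s)*(1/(2*s)) = 1)
A(D) = 8 (A(D) = D/D + 7/1 = 1 + 7*1 = 1 + 7 = 8)
a = 2 (a = (¼)*8 = 2)
y - a = -29540 - 1*2 = -29540 - 2 = -29542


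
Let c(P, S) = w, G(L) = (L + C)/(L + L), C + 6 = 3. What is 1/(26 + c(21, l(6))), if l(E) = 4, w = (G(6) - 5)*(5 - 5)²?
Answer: 1/26 ≈ 0.038462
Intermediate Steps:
C = -3 (C = -6 + 3 = -3)
G(L) = (-3 + L)/(2*L) (G(L) = (L - 3)/(L + L) = (-3 + L)/((2*L)) = (-3 + L)*(1/(2*L)) = (-3 + L)/(2*L))
w = 0 (w = ((½)*(-3 + 6)/6 - 5)*(5 - 5)² = ((½)*(⅙)*3 - 5)*0² = (¼ - 5)*0 = -19/4*0 = 0)
c(P, S) = 0
1/(26 + c(21, l(6))) = 1/(26 + 0) = 1/26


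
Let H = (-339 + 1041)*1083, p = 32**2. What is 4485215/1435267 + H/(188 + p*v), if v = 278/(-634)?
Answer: -57589073922479/19792331930 ≈ -2909.7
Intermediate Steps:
p = 1024
v = -139/317 (v = 278*(-1/634) = -139/317 ≈ -0.43849)
H = 760266 (H = 702*1083 = 760266)
4485215/1435267 + H/(188 + p*v) = 4485215/1435267 + 760266/(188 + 1024*(-139/317)) = 4485215*(1/1435267) + 760266/(188 - 142336/317) = 4485215/1435267 + 760266/(-82740/317) = 4485215/1435267 + 760266*(-317/82740) = 4485215/1435267 - 40167387/13790 = -57589073922479/19792331930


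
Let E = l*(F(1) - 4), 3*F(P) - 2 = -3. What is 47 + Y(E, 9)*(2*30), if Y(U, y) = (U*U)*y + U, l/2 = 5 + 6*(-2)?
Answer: 1991127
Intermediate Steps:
F(P) = -1/3 (F(P) = 2/3 + (1/3)*(-3) = 2/3 - 1 = -1/3)
l = -14 (l = 2*(5 + 6*(-2)) = 2*(5 - 12) = 2*(-7) = -14)
E = 182/3 (E = -14*(-1/3 - 4) = -14*(-13/3) = 182/3 ≈ 60.667)
Y(U, y) = U + y*U**2 (Y(U, y) = U**2*y + U = y*U**2 + U = U + y*U**2)
47 + Y(E, 9)*(2*30) = 47 + (182*(1 + (182/3)*9)/3)*(2*30) = 47 + (182*(1 + 546)/3)*60 = 47 + ((182/3)*547)*60 = 47 + (99554/3)*60 = 47 + 1991080 = 1991127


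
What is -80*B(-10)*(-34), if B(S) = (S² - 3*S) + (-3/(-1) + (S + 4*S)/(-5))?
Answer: 388960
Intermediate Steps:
B(S) = 3 + S² - 4*S (B(S) = (S² - 3*S) + (-3*(-1) + (5*S)*(-⅕)) = (S² - 3*S) + (3 - S) = 3 + S² - 4*S)
-80*B(-10)*(-34) = -80*(3 + (-10)² - 4*(-10))*(-34) = -80*(3 + 100 + 40)*(-34) = -80*143*(-34) = -11440*(-34) = 388960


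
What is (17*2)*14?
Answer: 476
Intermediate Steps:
(17*2)*14 = 34*14 = 476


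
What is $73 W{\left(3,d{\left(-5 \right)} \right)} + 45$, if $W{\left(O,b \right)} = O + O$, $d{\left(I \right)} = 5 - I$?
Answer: $483$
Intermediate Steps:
$W{\left(O,b \right)} = 2 O$
$73 W{\left(3,d{\left(-5 \right)} \right)} + 45 = 73 \cdot 2 \cdot 3 + 45 = 73 \cdot 6 + 45 = 438 + 45 = 483$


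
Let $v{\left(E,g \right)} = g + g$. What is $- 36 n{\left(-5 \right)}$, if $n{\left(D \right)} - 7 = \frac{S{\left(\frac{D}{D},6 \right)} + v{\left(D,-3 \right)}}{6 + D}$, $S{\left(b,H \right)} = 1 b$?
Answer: $-72$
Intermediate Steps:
$S{\left(b,H \right)} = b$
$v{\left(E,g \right)} = 2 g$
$n{\left(D \right)} = 7 - \frac{5}{6 + D}$ ($n{\left(D \right)} = 7 + \frac{\frac{D}{D} + 2 \left(-3\right)}{6 + D} = 7 + \frac{1 - 6}{6 + D} = 7 - \frac{5}{6 + D}$)
$- 36 n{\left(-5 \right)} = - 36 \frac{37 + 7 \left(-5\right)}{6 - 5} = - 36 \frac{37 - 35}{1} = - 36 \cdot 1 \cdot 2 = \left(-36\right) 2 = -72$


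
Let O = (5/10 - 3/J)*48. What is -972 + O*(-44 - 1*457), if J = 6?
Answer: -972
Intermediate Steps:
O = 0 (O = (5/10 - 3/6)*48 = (5*(⅒) - 3*⅙)*48 = (½ - ½)*48 = 0*48 = 0)
-972 + O*(-44 - 1*457) = -972 + 0*(-44 - 1*457) = -972 + 0*(-44 - 457) = -972 + 0*(-501) = -972 + 0 = -972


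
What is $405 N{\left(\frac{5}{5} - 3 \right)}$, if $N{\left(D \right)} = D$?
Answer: $-810$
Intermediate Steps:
$405 N{\left(\frac{5}{5} - 3 \right)} = 405 \left(\frac{5}{5} - 3\right) = 405 \left(5 \cdot \frac{1}{5} - 3\right) = 405 \left(1 - 3\right) = 405 \left(-2\right) = -810$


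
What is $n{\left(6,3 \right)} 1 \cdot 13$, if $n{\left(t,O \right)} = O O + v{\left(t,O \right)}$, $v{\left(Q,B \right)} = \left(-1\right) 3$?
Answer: $78$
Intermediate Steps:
$v{\left(Q,B \right)} = -3$
$n{\left(t,O \right)} = -3 + O^{2}$ ($n{\left(t,O \right)} = O O - 3 = O^{2} - 3 = -3 + O^{2}$)
$n{\left(6,3 \right)} 1 \cdot 13 = \left(-3 + 3^{2}\right) 1 \cdot 13 = \left(-3 + 9\right) 1 \cdot 13 = 6 \cdot 1 \cdot 13 = 6 \cdot 13 = 78$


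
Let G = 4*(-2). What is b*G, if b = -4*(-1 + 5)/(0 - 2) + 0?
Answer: -64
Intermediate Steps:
b = 8 (b = -16/(-2) + 0 = -16*(-1)/2 + 0 = -4*(-2) + 0 = 8 + 0 = 8)
G = -8
b*G = 8*(-8) = -64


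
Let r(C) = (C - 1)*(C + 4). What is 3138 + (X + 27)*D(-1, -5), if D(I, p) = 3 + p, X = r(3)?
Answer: 3056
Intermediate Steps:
r(C) = (-1 + C)*(4 + C)
X = 14 (X = -4 + 3² + 3*3 = -4 + 9 + 9 = 14)
3138 + (X + 27)*D(-1, -5) = 3138 + (14 + 27)*(3 - 5) = 3138 + 41*(-2) = 3138 - 82 = 3056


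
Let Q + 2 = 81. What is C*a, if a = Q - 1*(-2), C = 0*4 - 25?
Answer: -2025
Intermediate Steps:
Q = 79 (Q = -2 + 81 = 79)
C = -25 (C = 0 - 25 = -25)
a = 81 (a = 79 - 1*(-2) = 79 + 2 = 81)
C*a = -25*81 = -2025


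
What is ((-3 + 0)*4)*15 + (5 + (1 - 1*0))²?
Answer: -144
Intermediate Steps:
((-3 + 0)*4)*15 + (5 + (1 - 1*0))² = -3*4*15 + (5 + (1 + 0))² = -12*15 + (5 + 1)² = -180 + 6² = -180 + 36 = -144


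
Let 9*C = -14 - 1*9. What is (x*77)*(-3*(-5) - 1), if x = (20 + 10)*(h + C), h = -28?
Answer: -2964500/3 ≈ -9.8817e+5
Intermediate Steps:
C = -23/9 (C = (-14 - 1*9)/9 = (-14 - 9)/9 = (1/9)*(-23) = -23/9 ≈ -2.5556)
x = -2750/3 (x = (20 + 10)*(-28 - 23/9) = 30*(-275/9) = -2750/3 ≈ -916.67)
(x*77)*(-3*(-5) - 1) = (-2750/3*77)*(-3*(-5) - 1) = -211750*(15 - 1)/3 = -211750/3*14 = -2964500/3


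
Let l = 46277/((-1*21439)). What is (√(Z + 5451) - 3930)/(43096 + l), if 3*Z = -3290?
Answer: -7659570/83989897 + 1949*√39189/251969691 ≈ -0.089665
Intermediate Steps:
Z = -3290/3 (Z = (⅓)*(-3290) = -3290/3 ≈ -1096.7)
l = -4207/1949 (l = 46277/(-21439) = 46277*(-1/21439) = -4207/1949 ≈ -2.1585)
(√(Z + 5451) - 3930)/(43096 + l) = (√(-3290/3 + 5451) - 3930)/(43096 - 4207/1949) = (√(13063/3) - 3930)/(83989897/1949) = (√39189/3 - 3930)*(1949/83989897) = (-3930 + √39189/3)*(1949/83989897) = -7659570/83989897 + 1949*√39189/251969691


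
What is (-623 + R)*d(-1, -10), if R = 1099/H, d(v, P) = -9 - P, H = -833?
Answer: -74294/119 ≈ -624.32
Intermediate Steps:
R = -157/119 (R = 1099/(-833) = 1099*(-1/833) = -157/119 ≈ -1.3193)
(-623 + R)*d(-1, -10) = (-623 - 157/119)*(-9 - 1*(-10)) = -74294*(-9 + 10)/119 = -74294/119*1 = -74294/119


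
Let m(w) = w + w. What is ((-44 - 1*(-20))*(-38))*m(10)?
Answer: 18240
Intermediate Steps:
m(w) = 2*w
((-44 - 1*(-20))*(-38))*m(10) = ((-44 - 1*(-20))*(-38))*(2*10) = ((-44 + 20)*(-38))*20 = -24*(-38)*20 = 912*20 = 18240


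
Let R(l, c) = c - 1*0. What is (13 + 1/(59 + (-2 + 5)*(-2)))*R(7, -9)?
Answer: -6210/53 ≈ -117.17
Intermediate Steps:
R(l, c) = c (R(l, c) = c + 0 = c)
(13 + 1/(59 + (-2 + 5)*(-2)))*R(7, -9) = (13 + 1/(59 + (-2 + 5)*(-2)))*(-9) = (13 + 1/(59 + 3*(-2)))*(-9) = (13 + 1/(59 - 6))*(-9) = (13 + 1/53)*(-9) = (690/53)*(-9) = -6210/53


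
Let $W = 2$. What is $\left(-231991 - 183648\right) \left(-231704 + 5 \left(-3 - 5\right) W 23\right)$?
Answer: $97069994616$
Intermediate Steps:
$\left(-231991 - 183648\right) \left(-231704 + 5 \left(-3 - 5\right) W 23\right) = \left(-231991 - 183648\right) \left(-231704 + 5 \left(-3 - 5\right) 2 \cdot 23\right) = - 415639 \left(-231704 + 5 \left(\left(-8\right) 2\right) 23\right) = - 415639 \left(-231704 + 5 \left(-16\right) 23\right) = - 415639 \left(-231704 - 1840\right) = \left(-415639\right) \left(-233544\right) = 97069994616$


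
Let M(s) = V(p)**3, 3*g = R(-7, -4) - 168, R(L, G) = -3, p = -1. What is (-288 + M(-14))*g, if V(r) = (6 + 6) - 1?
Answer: -59451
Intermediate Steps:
V(r) = 11 (V(r) = 12 - 1 = 11)
g = -57 (g = (-3 - 168)/3 = (1/3)*(-171) = -57)
M(s) = 1331 (M(s) = 11**3 = 1331)
(-288 + M(-14))*g = (-288 + 1331)*(-57) = 1043*(-57) = -59451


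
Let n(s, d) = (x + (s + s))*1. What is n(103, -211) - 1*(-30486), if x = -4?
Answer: 30688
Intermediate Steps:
n(s, d) = -4 + 2*s (n(s, d) = (-4 + (s + s))*1 = (-4 + 2*s)*1 = -4 + 2*s)
n(103, -211) - 1*(-30486) = (-4 + 2*103) - 1*(-30486) = (-4 + 206) + 30486 = 202 + 30486 = 30688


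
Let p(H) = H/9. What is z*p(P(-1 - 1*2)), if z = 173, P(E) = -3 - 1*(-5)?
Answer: 346/9 ≈ 38.444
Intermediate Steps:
P(E) = 2 (P(E) = -3 + 5 = 2)
p(H) = H/9 (p(H) = H*(1/9) = H/9)
z*p(P(-1 - 1*2)) = 173*((1/9)*2) = 173*(2/9) = 346/9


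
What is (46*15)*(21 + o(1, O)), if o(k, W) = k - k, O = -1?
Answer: 14490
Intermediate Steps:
o(k, W) = 0
(46*15)*(21 + o(1, O)) = (46*15)*(21 + 0) = 690*21 = 14490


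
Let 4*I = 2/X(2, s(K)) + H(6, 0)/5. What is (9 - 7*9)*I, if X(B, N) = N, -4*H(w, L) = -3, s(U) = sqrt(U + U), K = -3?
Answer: -81/40 + 9*I*sqrt(6)/2 ≈ -2.025 + 11.023*I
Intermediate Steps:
s(U) = sqrt(2)*sqrt(U) (s(U) = sqrt(2*U) = sqrt(2)*sqrt(U))
H(w, L) = 3/4 (H(w, L) = -1/4*(-3) = 3/4)
I = 3/80 - I*sqrt(6)/12 (I = (2/((sqrt(2)*sqrt(-3))) + (3/4)/5)/4 = (2/((sqrt(2)*(I*sqrt(3)))) + (3/4)*(1/5))/4 = (2/((I*sqrt(6))) + 3/20)/4 = (2*(-I*sqrt(6)/6) + 3/20)/4 = (-I*sqrt(6)/3 + 3/20)/4 = (3/20 - I*sqrt(6)/3)/4 = 3/80 - I*sqrt(6)/12 ≈ 0.0375 - 0.20412*I)
(9 - 7*9)*I = (9 - 7*9)*(3/80 - I*sqrt(6)/12) = (9 - 63)*(3/80 - I*sqrt(6)/12) = -54*(3/80 - I*sqrt(6)/12) = -81/40 + 9*I*sqrt(6)/2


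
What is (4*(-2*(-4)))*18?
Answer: 576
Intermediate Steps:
(4*(-2*(-4)))*18 = (4*8)*18 = 32*18 = 576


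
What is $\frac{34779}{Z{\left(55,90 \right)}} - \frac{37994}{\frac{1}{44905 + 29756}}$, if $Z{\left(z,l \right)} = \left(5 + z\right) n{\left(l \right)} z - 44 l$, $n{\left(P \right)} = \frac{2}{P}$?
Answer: $- \frac{33075572700777}{11660} \approx -2.8367 \cdot 10^{9}$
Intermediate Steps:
$Z{\left(z,l \right)} = - 44 l + \frac{2 z \left(5 + z\right)}{l}$ ($Z{\left(z,l \right)} = \left(5 + z\right) \frac{2}{l} z - 44 l = \frac{2 \left(5 + z\right)}{l} z - 44 l = \frac{2 z \left(5 + z\right)}{l} - 44 l = - 44 l + \frac{2 z \left(5 + z\right)}{l}$)
$\frac{34779}{Z{\left(55,90 \right)}} - \frac{37994}{\frac{1}{44905 + 29756}} = \frac{34779}{2 \cdot \frac{1}{90} \left(55^{2} - 22 \cdot 90^{2} + 5 \cdot 55\right)} - \frac{37994}{\frac{1}{44905 + 29756}} = \frac{34779}{2 \cdot \frac{1}{90} \left(3025 - 178200 + 275\right)} - \frac{37994}{\frac{1}{74661}} = \frac{34779}{2 \cdot \frac{1}{90} \left(3025 - 178200 + 275\right)} - 37994 \frac{1}{\frac{1}{74661}} = \frac{34779}{2 \cdot \frac{1}{90} \left(-174900\right)} - 2836670034 = \frac{34779}{- \frac{11660}{3}} - 2836670034 = 34779 \left(- \frac{3}{11660}\right) - 2836670034 = - \frac{104337}{11660} - 2836670034 = - \frac{33075572700777}{11660}$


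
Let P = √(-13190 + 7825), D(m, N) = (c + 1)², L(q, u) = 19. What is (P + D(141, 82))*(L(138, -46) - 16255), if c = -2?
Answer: -16236 - 16236*I*√5365 ≈ -16236.0 - 1.1892e+6*I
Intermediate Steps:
D(m, N) = 1 (D(m, N) = (-2 + 1)² = (-1)² = 1)
P = I*√5365 (P = √(-5365) = I*√5365 ≈ 73.246*I)
(P + D(141, 82))*(L(138, -46) - 16255) = (I*√5365 + 1)*(19 - 16255) = (1 + I*√5365)*(-16236) = -16236 - 16236*I*√5365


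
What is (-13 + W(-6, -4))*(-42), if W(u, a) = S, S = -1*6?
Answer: 798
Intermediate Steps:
S = -6
W(u, a) = -6
(-13 + W(-6, -4))*(-42) = (-13 - 6)*(-42) = -19*(-42) = 798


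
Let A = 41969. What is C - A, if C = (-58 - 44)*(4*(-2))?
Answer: -41153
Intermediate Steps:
C = 816 (C = -102*(-8) = 816)
C - A = 816 - 1*41969 = 816 - 41969 = -41153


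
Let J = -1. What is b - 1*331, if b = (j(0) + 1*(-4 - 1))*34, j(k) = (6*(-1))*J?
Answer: -297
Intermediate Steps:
j(k) = 6 (j(k) = (6*(-1))*(-1) = -6*(-1) = 6)
b = 34 (b = (6 + 1*(-4 - 1))*34 = (6 + 1*(-5))*34 = (6 - 5)*34 = 1*34 = 34)
b - 1*331 = 34 - 1*331 = 34 - 331 = -297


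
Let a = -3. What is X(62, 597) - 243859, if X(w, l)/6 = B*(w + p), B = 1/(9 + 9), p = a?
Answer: -731518/3 ≈ -2.4384e+5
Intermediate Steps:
p = -3
B = 1/18 ≈ 0.055556
X(w, l) = -1 + w/3 (X(w, l) = 6*((w - 3)/18) = 6*((-3 + w)/18) = 6*(-1/6 + w/18) = -1 + w/3)
X(62, 597) - 243859 = (-1 + (1/3)*62) - 243859 = (-1 + 62/3) - 243859 = 59/3 - 243859 = -731518/3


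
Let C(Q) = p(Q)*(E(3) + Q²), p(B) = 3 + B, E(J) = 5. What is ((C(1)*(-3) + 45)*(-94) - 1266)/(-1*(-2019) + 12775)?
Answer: 636/7397 ≈ 0.085981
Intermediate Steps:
C(Q) = (3 + Q)*(5 + Q²)
((C(1)*(-3) + 45)*(-94) - 1266)/(-1*(-2019) + 12775) = ((((3 + 1)*(5 + 1²))*(-3) + 45)*(-94) - 1266)/(-1*(-2019) + 12775) = (((4*(5 + 1))*(-3) + 45)*(-94) - 1266)/(2019 + 12775) = (((4*6)*(-3) + 45)*(-94) - 1266)/14794 = ((24*(-3) + 45)*(-94) - 1266)*(1/14794) = ((-72 + 45)*(-94) - 1266)*(1/14794) = (-27*(-94) - 1266)*(1/14794) = (2538 - 1266)*(1/14794) = 1272*(1/14794) = 636/7397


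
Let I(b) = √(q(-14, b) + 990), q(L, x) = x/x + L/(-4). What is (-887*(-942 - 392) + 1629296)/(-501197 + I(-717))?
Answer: -2819287254276/502396863629 - 8437662*√442/502396863629 ≈ -5.6120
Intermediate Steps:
q(L, x) = 1 - L/4 (q(L, x) = 1 + L*(-¼) = 1 - L/4)
I(b) = 3*√442/2 (I(b) = √((1 - ¼*(-14)) + 990) = √((1 + 7/2) + 990) = √(9/2 + 990) = √(1989/2) = 3*√442/2)
(-887*(-942 - 392) + 1629296)/(-501197 + I(-717)) = (-887*(-942 - 392) + 1629296)/(-501197 + 3*√442/2) = (-887*(-1334) + 1629296)/(-501197 + 3*√442/2) = (1183258 + 1629296)/(-501197 + 3*√442/2) = 2812554/(-501197 + 3*√442/2)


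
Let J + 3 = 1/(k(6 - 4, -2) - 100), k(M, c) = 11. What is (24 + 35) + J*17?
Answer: 695/89 ≈ 7.8090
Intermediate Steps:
J = -268/89 (J = -3 + 1/(11 - 100) = -3 + 1/(-89) = -3 - 1/89 = -268/89 ≈ -3.0112)
(24 + 35) + J*17 = (24 + 35) - 268/89*17 = 59 - 4556/89 = 695/89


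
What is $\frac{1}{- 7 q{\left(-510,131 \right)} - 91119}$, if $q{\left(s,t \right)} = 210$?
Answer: $- \frac{1}{92589} \approx -1.08 \cdot 10^{-5}$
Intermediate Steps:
$\frac{1}{- 7 q{\left(-510,131 \right)} - 91119} = \frac{1}{\left(-7\right) 210 - 91119} = \frac{1}{-1470 - 91119} = \frac{1}{-92589} = - \frac{1}{92589}$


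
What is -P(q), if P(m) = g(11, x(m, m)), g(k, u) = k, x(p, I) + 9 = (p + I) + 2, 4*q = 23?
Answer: -11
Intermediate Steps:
q = 23/4 (q = (¼)*23 = 23/4 ≈ 5.7500)
x(p, I) = -7 + I + p (x(p, I) = -9 + ((p + I) + 2) = -9 + ((I + p) + 2) = -9 + (2 + I + p) = -7 + I + p)
P(m) = 11
-P(q) = -1*11 = -11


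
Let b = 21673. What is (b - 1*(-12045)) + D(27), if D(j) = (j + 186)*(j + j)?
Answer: 45220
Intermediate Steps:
D(j) = 2*j*(186 + j) (D(j) = (186 + j)*(2*j) = 2*j*(186 + j))
(b - 1*(-12045)) + D(27) = (21673 - 1*(-12045)) + 2*27*(186 + 27) = (21673 + 12045) + 2*27*213 = 33718 + 11502 = 45220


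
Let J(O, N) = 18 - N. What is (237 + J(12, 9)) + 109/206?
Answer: 50785/206 ≈ 246.53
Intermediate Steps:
(237 + J(12, 9)) + 109/206 = (237 + (18 - 1*9)) + 109/206 = (237 + (18 - 9)) + 109*(1/206) = (237 + 9) + 109/206 = 246 + 109/206 = 50785/206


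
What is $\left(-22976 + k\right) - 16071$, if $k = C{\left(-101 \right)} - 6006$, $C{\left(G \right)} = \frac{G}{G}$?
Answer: $-45052$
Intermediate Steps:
$C{\left(G \right)} = 1$
$k = -6005$ ($k = 1 - 6006 = -6005$)
$\left(-22976 + k\right) - 16071 = \left(-22976 - 6005\right) - 16071 = -28981 - 16071 = -45052$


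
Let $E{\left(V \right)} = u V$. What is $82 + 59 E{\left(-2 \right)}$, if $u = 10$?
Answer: $-1098$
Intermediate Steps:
$E{\left(V \right)} = 10 V$
$82 + 59 E{\left(-2 \right)} = 82 + 59 \cdot 10 \left(-2\right) = 82 + 59 \left(-20\right) = 82 - 1180 = -1098$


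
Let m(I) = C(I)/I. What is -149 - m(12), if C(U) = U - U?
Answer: -149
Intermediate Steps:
C(U) = 0
m(I) = 0 (m(I) = 0/I = 0)
-149 - m(12) = -149 - 1*0 = -149 + 0 = -149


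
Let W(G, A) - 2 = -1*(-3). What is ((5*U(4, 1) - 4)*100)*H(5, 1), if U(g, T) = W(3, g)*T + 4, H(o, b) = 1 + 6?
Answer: 28700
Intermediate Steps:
W(G, A) = 5 (W(G, A) = 2 - 1*(-3) = 2 + 3 = 5)
H(o, b) = 7
U(g, T) = 4 + 5*T (U(g, T) = 5*T + 4 = 4 + 5*T)
((5*U(4, 1) - 4)*100)*H(5, 1) = ((5*(4 + 5*1) - 4)*100)*7 = ((5*(4 + 5) - 4)*100)*7 = ((5*9 - 4)*100)*7 = ((45 - 4)*100)*7 = (41*100)*7 = 4100*7 = 28700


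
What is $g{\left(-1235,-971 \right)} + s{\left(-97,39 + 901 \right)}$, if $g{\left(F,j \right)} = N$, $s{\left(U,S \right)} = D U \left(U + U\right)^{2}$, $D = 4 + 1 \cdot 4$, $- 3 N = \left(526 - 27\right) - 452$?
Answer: $- \frac{87616655}{3} \approx -2.9206 \cdot 10^{7}$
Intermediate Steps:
$N = - \frac{47}{3}$ ($N = - \frac{\left(526 - 27\right) - 452}{3} = - \frac{499 - 452}{3} = \left(- \frac{1}{3}\right) 47 = - \frac{47}{3} \approx -15.667$)
$D = 8$ ($D = 4 + 4 = 8$)
$s{\left(U,S \right)} = 32 U^{3}$ ($s{\left(U,S \right)} = 8 U \left(U + U\right)^{2} = 8 U \left(2 U\right)^{2} = 8 U 4 U^{2} = 32 U^{3}$)
$g{\left(F,j \right)} = - \frac{47}{3}$
$g{\left(-1235,-971 \right)} + s{\left(-97,39 + 901 \right)} = - \frac{47}{3} + 32 \left(-97\right)^{3} = - \frac{47}{3} + 32 \left(-912673\right) = - \frac{47}{3} - 29205536 = - \frac{87616655}{3}$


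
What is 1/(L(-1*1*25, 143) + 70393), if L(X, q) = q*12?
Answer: 1/72109 ≈ 1.3868e-5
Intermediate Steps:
L(X, q) = 12*q
1/(L(-1*1*25, 143) + 70393) = 1/(12*143 + 70393) = 1/(1716 + 70393) = 1/72109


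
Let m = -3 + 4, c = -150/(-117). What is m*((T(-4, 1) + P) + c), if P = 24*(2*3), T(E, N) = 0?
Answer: 5666/39 ≈ 145.28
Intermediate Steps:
c = 50/39 (c = -150*(-1/117) = 50/39 ≈ 1.2821)
P = 144 (P = 24*6 = 144)
m = 1
m*((T(-4, 1) + P) + c) = 1*((0 + 144) + 50/39) = 1*(144 + 50/39) = 1*(5666/39) = 5666/39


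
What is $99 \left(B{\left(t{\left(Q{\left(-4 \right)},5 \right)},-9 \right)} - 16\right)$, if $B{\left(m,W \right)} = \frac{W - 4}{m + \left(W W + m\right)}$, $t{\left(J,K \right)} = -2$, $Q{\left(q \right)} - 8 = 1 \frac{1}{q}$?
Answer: $- \frac{11205}{7} \approx -1600.7$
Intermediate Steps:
$Q{\left(q \right)} = 8 + \frac{1}{q}$ ($Q{\left(q \right)} = 8 + 1 \frac{1}{q} = 8 + \frac{1}{q}$)
$B{\left(m,W \right)} = \frac{-4 + W}{W^{2} + 2 m}$ ($B{\left(m,W \right)} = \frac{-4 + W}{m + \left(W^{2} + m\right)} = \frac{-4 + W}{m + \left(m + W^{2}\right)} = \frac{-4 + W}{W^{2} + 2 m}$)
$99 \left(B{\left(t{\left(Q{\left(-4 \right)},5 \right)},-9 \right)} - 16\right) = 99 \left(\frac{-4 - 9}{\left(-9\right)^{2} + 2 \left(-2\right)} - 16\right) = 99 \left(\frac{1}{81 - 4} \left(-13\right) - 16\right) = 99 \left(\frac{1}{77} \left(-13\right) - 16\right) = 99 \left(- \frac{13}{77} - 16\right) = 99 \left(- \frac{1245}{77}\right) = - \frac{11205}{7}$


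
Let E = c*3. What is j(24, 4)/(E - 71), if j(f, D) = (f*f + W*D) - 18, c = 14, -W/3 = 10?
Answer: -438/29 ≈ -15.103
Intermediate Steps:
W = -30 (W = -3*10 = -30)
E = 42 (E = 14*3 = 42)
j(f, D) = -18 + f² - 30*D (j(f, D) = (f*f - 30*D) - 18 = (f² - 30*D) - 18 = -18 + f² - 30*D)
j(24, 4)/(E - 71) = (-18 + 24² - 30*4)/(42 - 71) = (-18 + 576 - 120)/(-29) = -1/29*438 = -438/29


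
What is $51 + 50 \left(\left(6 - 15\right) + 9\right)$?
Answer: $51$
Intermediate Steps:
$51 + 50 \left(\left(6 - 15\right) + 9\right) = 51 + 50 \left(-9 + 9\right) = 51 + 50 \cdot 0 = 51 + 0 = 51$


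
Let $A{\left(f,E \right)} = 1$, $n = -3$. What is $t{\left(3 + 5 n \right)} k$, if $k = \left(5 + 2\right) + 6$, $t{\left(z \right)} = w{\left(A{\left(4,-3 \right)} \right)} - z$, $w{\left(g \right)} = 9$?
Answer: $273$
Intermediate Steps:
$t{\left(z \right)} = 9 - z$
$k = 13$ ($k = 7 + 6 = 13$)
$t{\left(3 + 5 n \right)} k = \left(9 - \left(3 + 5 \left(-3\right)\right)\right) 13 = \left(9 - \left(3 - 15\right)\right) 13 = \left(9 - -12\right) 13 = \left(9 + 12\right) 13 = 21 \cdot 13 = 273$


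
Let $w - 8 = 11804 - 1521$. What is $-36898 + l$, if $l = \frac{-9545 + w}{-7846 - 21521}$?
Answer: $- \frac{1083584312}{29367} \approx -36898.0$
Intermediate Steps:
$w = 10291$ ($w = 8 + \left(11804 - 1521\right) = 8 + 10283 = 10291$)
$l = - \frac{746}{29367}$ ($l = \frac{-9545 + 10291}{-7846 - 21521} = \frac{746}{-29367} = 746 \left(- \frac{1}{29367}\right) = - \frac{746}{29367} \approx -0.025403$)
$-36898 + l = -36898 - \frac{746}{29367} = - \frac{1083584312}{29367}$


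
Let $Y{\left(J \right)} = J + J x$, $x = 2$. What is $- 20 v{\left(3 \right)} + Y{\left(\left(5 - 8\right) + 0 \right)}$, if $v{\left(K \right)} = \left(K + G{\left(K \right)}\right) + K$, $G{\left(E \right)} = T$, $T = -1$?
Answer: $-109$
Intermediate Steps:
$G{\left(E \right)} = -1$
$Y{\left(J \right)} = 3 J$ ($Y{\left(J \right)} = J + J 2 = J + 2 J = 3 J$)
$v{\left(K \right)} = -1 + 2 K$ ($v{\left(K \right)} = \left(K - 1\right) + K = \left(-1 + K\right) + K = -1 + 2 K$)
$- 20 v{\left(3 \right)} + Y{\left(\left(5 - 8\right) + 0 \right)} = - 20 \left(-1 + 2 \cdot 3\right) + 3 \left(\left(5 - 8\right) + 0\right) = - 20 \left(-1 + 6\right) + 3 \left(\left(5 - 8\right) + 0\right) = \left(-20\right) 5 + 3 \left(\left(5 - 8\right) + 0\right) = -100 + 3 \left(-3 + 0\right) = -100 + 3 \left(-3\right) = -100 - 9 = -109$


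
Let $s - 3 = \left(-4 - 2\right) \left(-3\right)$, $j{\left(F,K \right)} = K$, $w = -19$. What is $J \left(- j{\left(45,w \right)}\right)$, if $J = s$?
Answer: $399$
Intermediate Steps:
$s = 21$ ($s = 3 + \left(-4 - 2\right) \left(-3\right) = 3 - -18 = 3 + 18 = 21$)
$J = 21$
$J \left(- j{\left(45,w \right)}\right) = 21 \left(\left(-1\right) \left(-19\right)\right) = 21 \cdot 19 = 399$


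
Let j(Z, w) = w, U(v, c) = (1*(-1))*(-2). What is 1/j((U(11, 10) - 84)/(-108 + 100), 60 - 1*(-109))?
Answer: 1/169 ≈ 0.0059172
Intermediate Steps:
U(v, c) = 2 (U(v, c) = -1*(-2) = 2)
1/j((U(11, 10) - 84)/(-108 + 100), 60 - 1*(-109)) = 1/(60 - 1*(-109)) = 1/(60 + 109) = 1/169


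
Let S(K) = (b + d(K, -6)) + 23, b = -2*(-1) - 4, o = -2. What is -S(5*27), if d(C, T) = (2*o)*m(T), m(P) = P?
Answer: -45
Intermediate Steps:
b = -2 (b = 2 - 4 = -2)
d(C, T) = -4*T (d(C, T) = (2*(-2))*T = -4*T)
S(K) = 45 (S(K) = (-2 - 4*(-6)) + 23 = (-2 + 24) + 23 = 22 + 23 = 45)
-S(5*27) = -1*45 = -45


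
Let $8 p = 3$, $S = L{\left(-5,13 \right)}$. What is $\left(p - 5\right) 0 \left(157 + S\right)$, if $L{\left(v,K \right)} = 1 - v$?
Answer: $0$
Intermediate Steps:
$S = 6$ ($S = 1 - -5 = 1 + 5 = 6$)
$p = \frac{3}{8}$ ($p = \frac{1}{8} \cdot 3 = \frac{3}{8} \approx 0.375$)
$\left(p - 5\right) 0 \left(157 + S\right) = \left(\frac{3}{8} - 5\right) 0 \left(157 + 6\right) = \left(- \frac{37}{8}\right) 0 \cdot 163 = 0 \cdot 163 = 0$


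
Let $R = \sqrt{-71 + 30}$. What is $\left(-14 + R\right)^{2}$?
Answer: $\left(14 - i \sqrt{41}\right)^{2} \approx 155.0 - 179.29 i$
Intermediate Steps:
$R = i \sqrt{41}$ ($R = \sqrt{-41} = i \sqrt{41} \approx 6.4031 i$)
$\left(-14 + R\right)^{2} = \left(-14 + i \sqrt{41}\right)^{2}$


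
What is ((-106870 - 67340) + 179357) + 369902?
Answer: 375049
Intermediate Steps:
((-106870 - 67340) + 179357) + 369902 = (-174210 + 179357) + 369902 = 5147 + 369902 = 375049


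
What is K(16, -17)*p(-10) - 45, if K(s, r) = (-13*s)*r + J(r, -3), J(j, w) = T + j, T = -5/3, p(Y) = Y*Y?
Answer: 1055065/3 ≈ 3.5169e+5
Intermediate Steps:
p(Y) = Y²
T = -5/3 (T = -5*⅓ = -5/3 ≈ -1.6667)
J(j, w) = -5/3 + j
K(s, r) = -5/3 + r - 13*r*s (K(s, r) = (-13*s)*r + (-5/3 + r) = -13*r*s + (-5/3 + r) = -5/3 + r - 13*r*s)
K(16, -17)*p(-10) - 45 = (-5/3 - 17 - 13*(-17)*16)*(-10)² - 45 = (-5/3 - 17 + 3536)*100 - 45 = (10552/3)*100 - 45 = 1055200/3 - 45 = 1055065/3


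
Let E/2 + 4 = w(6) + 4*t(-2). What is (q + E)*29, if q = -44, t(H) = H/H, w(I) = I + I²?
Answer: 1160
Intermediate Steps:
t(H) = 1
E = 84 (E = -8 + 2*(6*(1 + 6) + 4*1) = -8 + 2*(6*7 + 4) = -8 + 2*(42 + 4) = -8 + 2*46 = -8 + 92 = 84)
(q + E)*29 = (-44 + 84)*29 = 40*29 = 1160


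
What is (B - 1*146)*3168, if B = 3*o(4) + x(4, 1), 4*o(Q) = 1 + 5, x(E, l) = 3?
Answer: -438768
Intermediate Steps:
o(Q) = 3/2 (o(Q) = (1 + 5)/4 = (¼)*6 = 3/2)
B = 15/2 (B = 3*(3/2) + 3 = 9/2 + 3 = 15/2 ≈ 7.5000)
(B - 1*146)*3168 = (15/2 - 1*146)*3168 = (15/2 - 146)*3168 = -277/2*3168 = -438768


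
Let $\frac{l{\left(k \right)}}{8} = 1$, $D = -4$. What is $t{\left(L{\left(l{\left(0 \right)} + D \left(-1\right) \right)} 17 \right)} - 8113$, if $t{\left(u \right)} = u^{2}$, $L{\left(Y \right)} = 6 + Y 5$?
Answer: $1250771$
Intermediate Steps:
$l{\left(k \right)} = 8$ ($l{\left(k \right)} = 8 \cdot 1 = 8$)
$L{\left(Y \right)} = 6 + 5 Y$
$t{\left(L{\left(l{\left(0 \right)} + D \left(-1\right) \right)} 17 \right)} - 8113 = \left(\left(6 + 5 \left(8 - -4\right)\right) 17\right)^{2} - 8113 = \left(\left(6 + 5 \left(8 + 4\right)\right) 17\right)^{2} - 8113 = \left(\left(6 + 5 \cdot 12\right) 17\right)^{2} - 8113 = \left(\left(6 + 60\right) 17\right)^{2} - 8113 = \left(66 \cdot 17\right)^{2} - 8113 = 1122^{2} - 8113 = 1258884 - 8113 = 1250771$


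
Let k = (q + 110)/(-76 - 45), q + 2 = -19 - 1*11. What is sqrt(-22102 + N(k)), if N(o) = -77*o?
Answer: 4*I*sqrt(166771)/11 ≈ 148.5*I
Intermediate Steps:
q = -32 (q = -2 + (-19 - 1*11) = -2 + (-19 - 11) = -2 - 30 = -32)
k = -78/121 (k = (-32 + 110)/(-76 - 45) = 78/(-121) = 78*(-1/121) = -78/121 ≈ -0.64463)
sqrt(-22102 + N(k)) = sqrt(-22102 - 77*(-78/121)) = sqrt(-22102 + 546/11) = sqrt(-242576/11) = 4*I*sqrt(166771)/11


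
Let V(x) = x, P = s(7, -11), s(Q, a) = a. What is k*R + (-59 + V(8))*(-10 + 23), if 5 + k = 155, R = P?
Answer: -2313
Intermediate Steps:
P = -11
R = -11
k = 150 (k = -5 + 155 = 150)
k*R + (-59 + V(8))*(-10 + 23) = 150*(-11) + (-59 + 8)*(-10 + 23) = -1650 - 51*13 = -1650 - 663 = -2313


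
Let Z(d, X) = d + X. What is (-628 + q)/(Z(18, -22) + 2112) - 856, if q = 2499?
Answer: -1802577/2108 ≈ -855.11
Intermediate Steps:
Z(d, X) = X + d
(-628 + q)/(Z(18, -22) + 2112) - 856 = (-628 + 2499)/((-22 + 18) + 2112) - 856 = 1871/(-4 + 2112) - 856 = 1871/2108 - 856 = -1802577/2108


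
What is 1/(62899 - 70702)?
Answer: -1/7803 ≈ -0.00012816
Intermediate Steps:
1/(62899 - 70702) = 1/(-7803) = -1/7803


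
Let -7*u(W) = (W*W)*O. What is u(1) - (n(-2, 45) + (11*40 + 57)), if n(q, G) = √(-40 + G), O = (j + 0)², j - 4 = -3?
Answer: -3480/7 - √5 ≈ -499.38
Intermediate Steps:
j = 1 (j = 4 - 3 = 1)
O = 1 (O = (1 + 0)² = 1² = 1)
u(W) = -W²/7 (u(W) = -W*W/7 = -W²/7)
u(1) - (n(-2, 45) + (11*40 + 57)) = -⅐*1² - (√(-40 + 45) + (11*40 + 57)) = -⅐*1 - (√5 + (440 + 57)) = -⅐ - (√5 + 497) = -⅐ - (497 + √5) = -⅐ + (-497 - √5) = -3480/7 - √5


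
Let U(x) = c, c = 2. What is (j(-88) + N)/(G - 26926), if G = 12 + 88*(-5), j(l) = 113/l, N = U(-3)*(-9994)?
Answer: 1759057/2407152 ≈ 0.73076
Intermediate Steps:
U(x) = 2
N = -19988 (N = 2*(-9994) = -19988)
G = -428 (G = 12 - 440 = -428)
(j(-88) + N)/(G - 26926) = (113/(-88) - 19988)/(-428 - 26926) = (113*(-1/88) - 19988)/(-27354) = (-113/88 - 19988)*(-1/27354) = -1759057/88*(-1/27354) = 1759057/2407152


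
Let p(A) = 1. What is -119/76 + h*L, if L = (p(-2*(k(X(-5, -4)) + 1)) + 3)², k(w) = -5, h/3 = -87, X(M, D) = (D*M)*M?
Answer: -317495/76 ≈ -4177.6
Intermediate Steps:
X(M, D) = D*M²
h = -261 (h = 3*(-87) = -261)
L = 16 (L = (1 + 3)² = 4² = 16)
-119/76 + h*L = -119/76 - 261*16 = -119*1/76 - 4176 = -119/76 - 4176 = -317495/76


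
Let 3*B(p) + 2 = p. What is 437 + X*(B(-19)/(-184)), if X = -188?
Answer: 19773/46 ≈ 429.85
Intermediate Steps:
B(p) = -⅔ + p/3
437 + X*(B(-19)/(-184)) = 437 - 188*(-⅔ + (⅓)*(-19))/(-184) = 437 - 188*(-⅔ - 19/3)*(-1)/184 = 437 - (-1316)*(-1)/184 = 437 - 188*7/184 = 437 - 329/46 = 19773/46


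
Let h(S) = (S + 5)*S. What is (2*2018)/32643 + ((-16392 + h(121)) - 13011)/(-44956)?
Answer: 643569367/1467498708 ≈ 0.43855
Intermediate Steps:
h(S) = S*(5 + S) (h(S) = (5 + S)*S = S*(5 + S))
(2*2018)/32643 + ((-16392 + h(121)) - 13011)/(-44956) = (2*2018)/32643 + ((-16392 + 121*(5 + 121)) - 13011)/(-44956) = 4036*(1/32643) + ((-16392 + 121*126) - 13011)*(-1/44956) = 4036/32643 + ((-16392 + 15246) - 13011)*(-1/44956) = 4036/32643 + (-1146 - 13011)*(-1/44956) = 4036/32643 - 14157*(-1/44956) = 4036/32643 + 14157/44956 = 643569367/1467498708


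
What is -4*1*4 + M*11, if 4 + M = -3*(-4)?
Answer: 72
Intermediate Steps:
M = 8 (M = -4 - 3*(-4) = -4 + 12 = 8)
-4*1*4 + M*11 = -4*1*4 + 8*11 = -4*4 + 88 = -16 + 88 = 72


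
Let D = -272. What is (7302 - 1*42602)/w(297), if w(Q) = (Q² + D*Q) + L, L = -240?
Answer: -7060/1437 ≈ -4.9130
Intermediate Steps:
w(Q) = -240 + Q² - 272*Q (w(Q) = (Q² - 272*Q) - 240 = -240 + Q² - 272*Q)
(7302 - 1*42602)/w(297) = (7302 - 1*42602)/(-240 + 297² - 272*297) = (7302 - 42602)/(-240 + 88209 - 80784) = -35300/7185 = -35300*1/7185 = -7060/1437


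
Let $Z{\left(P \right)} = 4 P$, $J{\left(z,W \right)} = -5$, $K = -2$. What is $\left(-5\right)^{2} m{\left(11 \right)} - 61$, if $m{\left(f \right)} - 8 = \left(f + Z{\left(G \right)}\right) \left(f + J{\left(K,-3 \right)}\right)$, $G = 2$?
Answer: $2989$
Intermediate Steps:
$m{\left(f \right)} = 8 + \left(-5 + f\right) \left(8 + f\right)$ ($m{\left(f \right)} = 8 + \left(f + 4 \cdot 2\right) \left(f - 5\right) = 8 + \left(f + 8\right) \left(-5 + f\right) = 8 + \left(8 + f\right) \left(-5 + f\right) = 8 + \left(-5 + f\right) \left(8 + f\right)$)
$\left(-5\right)^{2} m{\left(11 \right)} - 61 = \left(-5\right)^{2} \left(-32 + 11^{2} + 3 \cdot 11\right) - 61 = 25 \left(-32 + 121 + 33\right) - 61 = 25 \cdot 122 - 61 = 3050 - 61 = 2989$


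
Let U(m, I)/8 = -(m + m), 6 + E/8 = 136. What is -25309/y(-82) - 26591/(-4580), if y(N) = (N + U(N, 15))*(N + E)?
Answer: 780433093/134919930 ≈ 5.7844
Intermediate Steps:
E = 1040 (E = -48 + 8*136 = -48 + 1088 = 1040)
U(m, I) = -16*m (U(m, I) = 8*(-(m + m)) = 8*(-2*m) = -16*m)
y(N) = -15*N*(1040 + N) (y(N) = (N - 16*N)*(N + 1040) = (-15*N)*(1040 + N) = -15*N*(1040 + N))
-25309/y(-82) - 26591/(-4580) = -25309*(-1/(1230*(-1040 - 1*(-82)))) - 26591/(-4580) = -25309*(-1/(1230*(-1040 + 82))) - 26591*(-1/4580) = -25309/(15*(-82)*(-958)) + 26591/4580 = -25309/1178340 + 26591/4580 = 780433093/134919930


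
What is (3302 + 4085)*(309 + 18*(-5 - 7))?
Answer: 686991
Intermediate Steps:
(3302 + 4085)*(309 + 18*(-5 - 7)) = 7387*(309 + 18*(-12)) = 7387*(309 - 216) = 7387*93 = 686991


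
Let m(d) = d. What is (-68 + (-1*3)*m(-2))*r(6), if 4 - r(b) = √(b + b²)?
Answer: -248 + 62*√42 ≈ 153.81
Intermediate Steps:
r(b) = 4 - √(b + b²)
(-68 + (-1*3)*m(-2))*r(6) = (-68 - 1*3*(-2))*(4 - √(6*(1 + 6))) = (-68 - 3*(-2))*(4 - √(6*7)) = (-68 + 6)*(4 - √42) = -62*(4 - √42) = -248 + 62*√42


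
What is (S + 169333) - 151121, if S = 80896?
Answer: 99108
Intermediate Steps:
(S + 169333) - 151121 = (80896 + 169333) - 151121 = 250229 - 151121 = 99108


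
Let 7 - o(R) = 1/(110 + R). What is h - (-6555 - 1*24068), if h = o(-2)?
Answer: 3308039/108 ≈ 30630.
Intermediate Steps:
o(R) = 7 - 1/(110 + R)
h = 755/108 (h = (769 + 7*(-2))/(110 - 2) = (769 - 14)/108 = (1/108)*755 = 755/108 ≈ 6.9907)
h - (-6555 - 1*24068) = 755/108 - (-6555 - 1*24068) = 755/108 - (-6555 - 24068) = 755/108 - 1*(-30623) = 755/108 + 30623 = 3308039/108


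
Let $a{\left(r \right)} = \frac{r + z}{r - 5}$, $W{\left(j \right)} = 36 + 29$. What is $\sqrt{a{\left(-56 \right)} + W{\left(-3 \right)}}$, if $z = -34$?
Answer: $\frac{\sqrt{247355}}{61} \approx 8.1532$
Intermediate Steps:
$W{\left(j \right)} = 65$
$a{\left(r \right)} = \frac{-34 + r}{-5 + r}$ ($a{\left(r \right)} = \frac{r - 34}{r - 5} = \frac{-34 + r}{-5 + r}$)
$\sqrt{a{\left(-56 \right)} + W{\left(-3 \right)}} = \sqrt{\frac{-34 - 56}{-5 - 56} + 65} = \sqrt{\frac{1}{-61} \left(-90\right) + 65} = \sqrt{\left(- \frac{1}{61}\right) \left(-90\right) + 65} = \sqrt{\frac{90}{61} + 65} = \sqrt{\frac{4055}{61}} = \frac{\sqrt{247355}}{61}$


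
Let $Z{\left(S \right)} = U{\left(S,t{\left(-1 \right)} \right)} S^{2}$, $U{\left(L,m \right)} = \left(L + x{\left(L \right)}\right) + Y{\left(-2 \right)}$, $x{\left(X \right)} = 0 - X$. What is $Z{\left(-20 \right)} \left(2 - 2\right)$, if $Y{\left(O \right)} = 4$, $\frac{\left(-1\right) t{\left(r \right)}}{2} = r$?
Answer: $0$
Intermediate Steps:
$x{\left(X \right)} = - X$
$t{\left(r \right)} = - 2 r$
$U{\left(L,m \right)} = 4$ ($U{\left(L,m \right)} = \left(L - L\right) + 4 = 0 + 4 = 4$)
$Z{\left(S \right)} = 4 S^{2}$
$Z{\left(-20 \right)} \left(2 - 2\right) = 4 \left(-20\right)^{2} \left(2 - 2\right) = 4 \cdot 400 \cdot 0 = 1600 \cdot 0 = 0$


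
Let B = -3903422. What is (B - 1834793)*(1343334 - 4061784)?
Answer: 15599050566750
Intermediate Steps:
(B - 1834793)*(1343334 - 4061784) = (-3903422 - 1834793)*(1343334 - 4061784) = -5738215*(-2718450) = 15599050566750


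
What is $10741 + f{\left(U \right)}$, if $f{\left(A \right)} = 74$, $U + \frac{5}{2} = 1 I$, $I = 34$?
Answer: $10815$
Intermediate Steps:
$U = \frac{63}{2}$ ($U = - \frac{5}{2} + 1 \cdot 34 = - \frac{5}{2} + 34 = \frac{63}{2} \approx 31.5$)
$10741 + f{\left(U \right)} = 10741 + 74 = 10815$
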